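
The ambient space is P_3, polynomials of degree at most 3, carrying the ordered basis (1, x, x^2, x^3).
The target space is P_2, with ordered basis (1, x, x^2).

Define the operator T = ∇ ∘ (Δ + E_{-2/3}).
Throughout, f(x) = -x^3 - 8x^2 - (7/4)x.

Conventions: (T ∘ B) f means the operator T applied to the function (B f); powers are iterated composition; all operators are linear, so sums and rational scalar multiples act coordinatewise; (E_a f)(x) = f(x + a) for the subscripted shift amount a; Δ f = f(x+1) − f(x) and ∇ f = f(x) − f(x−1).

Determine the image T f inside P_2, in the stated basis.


the result is g(x) = -3x^2 - 15x - 41/12

Δ f = -3x^2 - 19x - 43/4
E_{-2/3} f = -x^3 - 6x^2 + (91/12)x - 113/54
(Δ + E_{-2/3}) f = -x^3 - 9x^2 - (137/12)x - 1387/108
∇ (Δ + E_{-2/3}) f = -3x^2 - 15x - 41/12


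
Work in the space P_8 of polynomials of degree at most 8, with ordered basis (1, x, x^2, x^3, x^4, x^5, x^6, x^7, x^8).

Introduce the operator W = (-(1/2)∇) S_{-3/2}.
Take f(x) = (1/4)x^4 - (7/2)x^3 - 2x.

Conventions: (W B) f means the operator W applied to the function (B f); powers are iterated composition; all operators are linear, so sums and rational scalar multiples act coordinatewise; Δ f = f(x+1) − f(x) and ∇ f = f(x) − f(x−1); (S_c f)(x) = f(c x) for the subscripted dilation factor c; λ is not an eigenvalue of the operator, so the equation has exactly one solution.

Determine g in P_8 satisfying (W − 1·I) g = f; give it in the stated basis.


the result is g(x) = -(1/4)x^4 + (193/32)x^3 + (13689/512)x^2 - (176453/2048)x - 204765/8192

write g with unknown coordinates in the stated basis and equate coefficients in (W − 1·I) g = f
solving from the highest basis element down gives g = -(1/4)x^4 + (193/32)x^3 + (13689/512)x^2 - (176453/2048)x - 204765/8192
check: W g = (81/32)x^3 + (13689/512)x^2 - (180549/2048)x - 204765/8192
so W g − 1·g = (1/4)x^4 - (7/2)x^3 - 2x = f ✓


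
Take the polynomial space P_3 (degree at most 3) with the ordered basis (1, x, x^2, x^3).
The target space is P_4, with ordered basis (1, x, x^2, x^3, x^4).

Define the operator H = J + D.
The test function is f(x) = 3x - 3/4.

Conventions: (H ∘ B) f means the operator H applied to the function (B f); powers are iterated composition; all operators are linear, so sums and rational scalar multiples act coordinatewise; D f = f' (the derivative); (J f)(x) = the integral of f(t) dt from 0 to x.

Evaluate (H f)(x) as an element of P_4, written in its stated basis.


J f = (3/2)x^2 - (3/4)x
D f = 3
(J + D) f = (3/2)x^2 - (3/4)x + 3

the result is g(x) = (3/2)x^2 - (3/4)x + 3


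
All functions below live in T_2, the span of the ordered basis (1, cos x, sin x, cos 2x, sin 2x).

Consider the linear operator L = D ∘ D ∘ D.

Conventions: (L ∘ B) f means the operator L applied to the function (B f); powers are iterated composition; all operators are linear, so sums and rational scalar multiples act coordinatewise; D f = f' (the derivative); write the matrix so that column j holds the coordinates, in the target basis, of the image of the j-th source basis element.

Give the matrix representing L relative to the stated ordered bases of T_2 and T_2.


image of 1: 0
image of cos x: sin x
image of sin x: -cos x
image of cos 2x: 8sin 2x
image of sin 2x: -8cos 2x
each image's coordinates form column j of the matrix

the matrix is [[0, 0, 0, 0, 0]; [0, 0, -1, 0, 0]; [0, 1, 0, 0, 0]; [0, 0, 0, 0, -8]; [0, 0, 0, 8, 0]] (rows listed top to bottom)


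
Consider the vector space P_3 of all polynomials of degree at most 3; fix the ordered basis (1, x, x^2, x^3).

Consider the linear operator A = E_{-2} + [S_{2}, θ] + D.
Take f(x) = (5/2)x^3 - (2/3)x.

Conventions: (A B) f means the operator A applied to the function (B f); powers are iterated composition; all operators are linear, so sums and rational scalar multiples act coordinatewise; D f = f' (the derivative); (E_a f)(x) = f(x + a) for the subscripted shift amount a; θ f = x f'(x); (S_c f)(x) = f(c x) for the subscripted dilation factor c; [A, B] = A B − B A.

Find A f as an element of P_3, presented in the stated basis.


g(x) = (5/2)x^3 - (15/2)x^2 + (88/3)x - 58/3

E_{-2} f = (5/2)x^3 - 15x^2 + (88/3)x - 56/3
θ f = (15/2)x^3 - (2/3)x
S_{2} θ f = 60x^3 - (4/3)x
S_{2} f = 20x^3 - (4/3)x
θ S_{2} f = 60x^3 - (4/3)x
[S_{2}, θ] f = 0
D f = (15/2)x^2 - 2/3
(E_{-2} + [S_{2}, θ] + D) f = (5/2)x^3 - (15/2)x^2 + (88/3)x - 58/3


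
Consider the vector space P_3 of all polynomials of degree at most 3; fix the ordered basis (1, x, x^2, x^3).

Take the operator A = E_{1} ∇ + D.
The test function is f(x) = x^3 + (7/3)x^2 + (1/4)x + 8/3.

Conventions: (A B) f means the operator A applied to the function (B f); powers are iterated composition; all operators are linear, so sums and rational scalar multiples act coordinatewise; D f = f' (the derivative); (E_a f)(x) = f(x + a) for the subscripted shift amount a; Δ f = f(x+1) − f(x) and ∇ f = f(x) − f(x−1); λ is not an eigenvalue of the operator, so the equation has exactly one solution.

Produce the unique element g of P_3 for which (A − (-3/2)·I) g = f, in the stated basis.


the result is g(x) = (2/3)x^3 - (10/9)x^2 + (97/54)x - 26/81

write g with unknown coordinates in the stated basis and equate coefficients in (A − (-3/2)·I) g = f
solving from the highest basis element down gives g = (2/3)x^3 - (10/9)x^2 + (97/54)x - 26/81
check: A g = 4x^2 - (22/9)x + 85/27
so A g − (-3/2)·g = x^3 + (7/3)x^2 + (1/4)x + 8/3 = f ✓


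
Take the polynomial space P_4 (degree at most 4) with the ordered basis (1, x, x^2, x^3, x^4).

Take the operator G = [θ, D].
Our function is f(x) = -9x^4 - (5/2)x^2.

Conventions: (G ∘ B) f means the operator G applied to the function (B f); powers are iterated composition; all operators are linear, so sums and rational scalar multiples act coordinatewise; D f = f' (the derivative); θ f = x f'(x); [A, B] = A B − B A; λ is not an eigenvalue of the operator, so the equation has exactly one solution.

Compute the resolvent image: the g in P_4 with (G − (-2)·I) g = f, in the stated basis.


write g with unknown coordinates in the stated basis and equate coefficients in (G − (-2)·I) g = f
solving from the highest basis element down gives g = -(9/2)x^4 - 9x^3 - (59/4)x^2 - (59/4)x - 59/8
check: G g = 18x^3 + 27x^2 + (59/2)x + 59/4
so G g − (-2)·g = -9x^4 - (5/2)x^2 = f ✓

the image equals g(x) = -(9/2)x^4 - 9x^3 - (59/4)x^2 - (59/4)x - 59/8


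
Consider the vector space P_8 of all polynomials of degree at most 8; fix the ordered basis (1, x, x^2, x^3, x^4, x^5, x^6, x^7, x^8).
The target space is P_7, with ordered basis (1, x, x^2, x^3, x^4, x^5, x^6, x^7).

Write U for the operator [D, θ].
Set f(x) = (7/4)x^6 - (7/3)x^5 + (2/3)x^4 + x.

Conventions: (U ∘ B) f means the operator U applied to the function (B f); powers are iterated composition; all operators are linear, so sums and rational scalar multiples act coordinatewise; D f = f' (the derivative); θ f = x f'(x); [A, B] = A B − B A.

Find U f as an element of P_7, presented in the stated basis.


the image equals g(x) = (21/2)x^5 - (35/3)x^4 + (8/3)x^3 + 1

θ f = (21/2)x^6 - (35/3)x^5 + (8/3)x^4 + x
D θ f = 63x^5 - (175/3)x^4 + (32/3)x^3 + 1
D f = (21/2)x^5 - (35/3)x^4 + (8/3)x^3 + 1
θ D f = (105/2)x^5 - (140/3)x^4 + 8x^3
[D, θ] f = (21/2)x^5 - (35/3)x^4 + (8/3)x^3 + 1


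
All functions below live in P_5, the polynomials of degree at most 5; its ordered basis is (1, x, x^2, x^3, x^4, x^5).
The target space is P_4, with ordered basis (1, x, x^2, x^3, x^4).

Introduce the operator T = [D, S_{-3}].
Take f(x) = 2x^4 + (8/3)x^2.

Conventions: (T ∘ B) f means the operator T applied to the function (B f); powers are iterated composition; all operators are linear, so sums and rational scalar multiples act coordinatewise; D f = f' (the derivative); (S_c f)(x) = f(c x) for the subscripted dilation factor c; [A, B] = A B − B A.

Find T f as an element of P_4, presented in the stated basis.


the result is g(x) = 864x^3 + 64x

S_{-3} f = 162x^4 + 24x^2
D S_{-3} f = 648x^3 + 48x
D f = 8x^3 + (16/3)x
S_{-3} D f = -216x^3 - 16x
[D, S_{-3}] f = 864x^3 + 64x


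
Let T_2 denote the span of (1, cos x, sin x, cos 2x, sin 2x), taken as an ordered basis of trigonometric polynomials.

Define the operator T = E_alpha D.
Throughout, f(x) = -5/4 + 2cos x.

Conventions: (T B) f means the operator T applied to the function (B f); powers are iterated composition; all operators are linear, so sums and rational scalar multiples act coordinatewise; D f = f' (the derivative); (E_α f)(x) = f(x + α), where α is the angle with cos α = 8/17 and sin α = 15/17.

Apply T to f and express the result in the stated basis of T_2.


the result is g(x) = -(30/17)cos x - (16/17)sin x

D f = -2sin x
E_alpha D f = -(30/17)cos x - (16/17)sin x


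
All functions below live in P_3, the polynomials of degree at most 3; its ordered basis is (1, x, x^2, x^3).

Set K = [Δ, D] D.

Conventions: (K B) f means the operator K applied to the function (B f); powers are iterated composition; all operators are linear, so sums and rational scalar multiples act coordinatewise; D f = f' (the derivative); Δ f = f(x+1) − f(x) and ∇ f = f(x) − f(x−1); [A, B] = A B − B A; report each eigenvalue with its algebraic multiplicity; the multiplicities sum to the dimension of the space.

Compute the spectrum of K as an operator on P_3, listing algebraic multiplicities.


image of 1: 0
image of x: 0
image of x^2: 0
image of x^3: 0
the matrix is upper triangular; its diagonal is (0, 0, 0, 0)
for a triangular matrix the eigenvalues are the diagonal entries, with algebraic multiplicity their repetition count

λ = 0 (multiplicity 4)


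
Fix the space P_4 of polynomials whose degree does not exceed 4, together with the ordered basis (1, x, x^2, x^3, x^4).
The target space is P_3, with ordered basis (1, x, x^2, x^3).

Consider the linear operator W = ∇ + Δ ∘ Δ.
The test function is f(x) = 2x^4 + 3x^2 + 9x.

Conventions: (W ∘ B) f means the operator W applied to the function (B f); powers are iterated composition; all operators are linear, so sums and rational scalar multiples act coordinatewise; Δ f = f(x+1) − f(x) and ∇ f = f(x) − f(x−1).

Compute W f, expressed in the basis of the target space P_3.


g(x) = 8x^3 + 12x^2 + 62x + 38

∇ f = 8x^3 - 12x^2 + 14x + 4
Δ f = 8x^3 + 12x^2 + 14x + 14
Δ Δ f = 24x^2 + 48x + 34
(∇ + Δ ∘ Δ) f = 8x^3 + 12x^2 + 62x + 38


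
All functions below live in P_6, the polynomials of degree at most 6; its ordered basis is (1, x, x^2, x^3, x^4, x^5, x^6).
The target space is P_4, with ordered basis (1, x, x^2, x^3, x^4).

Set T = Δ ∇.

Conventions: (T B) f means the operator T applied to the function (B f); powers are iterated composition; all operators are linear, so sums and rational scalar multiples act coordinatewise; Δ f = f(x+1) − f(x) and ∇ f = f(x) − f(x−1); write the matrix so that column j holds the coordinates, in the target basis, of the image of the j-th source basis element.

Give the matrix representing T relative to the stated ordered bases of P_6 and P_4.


the matrix is [[0, 0, 2, 0, 2, 0, 2]; [0, 0, 0, 6, 0, 10, 0]; [0, 0, 0, 0, 12, 0, 30]; [0, 0, 0, 0, 0, 20, 0]; [0, 0, 0, 0, 0, 0, 30]] (rows listed top to bottom)

image of 1: 0
image of x: 0
image of x^2: 2
image of x^3: 6x
image of x^4: 12x^2 + 2
image of x^5: 20x^3 + 10x
image of x^6: 30x^4 + 30x^2 + 2
each image's coordinates form column j of the matrix


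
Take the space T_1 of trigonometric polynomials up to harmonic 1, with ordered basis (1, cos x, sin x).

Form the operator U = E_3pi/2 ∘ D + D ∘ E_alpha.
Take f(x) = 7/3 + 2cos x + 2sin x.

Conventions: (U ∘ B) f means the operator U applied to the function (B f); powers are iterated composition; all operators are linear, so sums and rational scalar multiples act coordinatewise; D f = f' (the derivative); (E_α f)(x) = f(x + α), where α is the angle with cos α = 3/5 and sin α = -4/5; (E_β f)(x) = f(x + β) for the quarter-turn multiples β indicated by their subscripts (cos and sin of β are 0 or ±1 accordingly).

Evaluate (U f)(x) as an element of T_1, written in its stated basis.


D f = 2cos x - 2sin x
E_3pi/2 D f = 2cos x + 2sin x
E_alpha f = 7/3 - (2/5)cos x + (14/5)sin x
D E_alpha f = (14/5)cos x + (2/5)sin x
(E_3pi/2 ∘ D + D ∘ E_alpha) f = (24/5)cos x + (12/5)sin x

the result is g(x) = (24/5)cos x + (12/5)sin x


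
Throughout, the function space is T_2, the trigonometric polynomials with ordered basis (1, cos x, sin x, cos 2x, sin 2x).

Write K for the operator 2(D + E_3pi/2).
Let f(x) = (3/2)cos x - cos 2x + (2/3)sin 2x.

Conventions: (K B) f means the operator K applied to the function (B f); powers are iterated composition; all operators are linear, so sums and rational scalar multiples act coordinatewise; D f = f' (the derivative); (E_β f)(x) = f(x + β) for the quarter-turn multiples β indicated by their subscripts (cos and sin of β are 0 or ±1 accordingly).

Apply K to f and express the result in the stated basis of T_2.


g(x) = (14/3)cos 2x + (8/3)sin 2x

D f = -(3/2)sin x + (4/3)cos 2x + 2sin 2x
E_3pi/2 f = (3/2)sin x + cos 2x - (2/3)sin 2x
(D + E_3pi/2) f = (7/3)cos 2x + (4/3)sin 2x
(2(D + E_3pi/2)) f = (14/3)cos 2x + (8/3)sin 2x


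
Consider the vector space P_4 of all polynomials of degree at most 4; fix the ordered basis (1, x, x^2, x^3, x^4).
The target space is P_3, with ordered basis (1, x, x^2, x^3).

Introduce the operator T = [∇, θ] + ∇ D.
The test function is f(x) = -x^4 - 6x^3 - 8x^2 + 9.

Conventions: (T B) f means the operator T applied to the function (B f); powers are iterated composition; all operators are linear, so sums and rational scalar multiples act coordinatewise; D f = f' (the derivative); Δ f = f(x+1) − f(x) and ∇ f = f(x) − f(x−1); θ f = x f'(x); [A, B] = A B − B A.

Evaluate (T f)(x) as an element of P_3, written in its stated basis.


θ f = -4x^4 - 18x^3 - 16x^2
∇ θ f = -16x^3 - 30x^2 + 6x + 2
∇ f = -4x^3 - 12x^2 - 2x + 3
θ ∇ f = -12x^3 - 24x^2 - 2x
[∇, θ] f = -4x^3 - 6x^2 + 8x + 2
D f = -4x^3 - 18x^2 - 16x
∇ D f = -12x^2 - 24x - 2
([∇, θ] + ∇ D) f = -4x^3 - 18x^2 - 16x

the result is g(x) = -4x^3 - 18x^2 - 16x


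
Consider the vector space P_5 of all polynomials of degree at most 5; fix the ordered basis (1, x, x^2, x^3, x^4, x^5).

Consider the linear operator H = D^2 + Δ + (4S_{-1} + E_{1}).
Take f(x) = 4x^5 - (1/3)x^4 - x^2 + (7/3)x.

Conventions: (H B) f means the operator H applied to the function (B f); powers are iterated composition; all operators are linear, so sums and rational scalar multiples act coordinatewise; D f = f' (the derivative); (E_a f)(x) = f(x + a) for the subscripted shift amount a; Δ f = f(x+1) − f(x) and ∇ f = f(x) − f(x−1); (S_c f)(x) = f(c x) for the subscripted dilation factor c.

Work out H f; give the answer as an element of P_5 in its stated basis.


D f = 20x^4 - (4/3)x^3 - 2x + 7/3
D D f = 80x^3 - 4x^2 - 2
Δ f = 20x^4 + (116/3)x^3 + 38x^2 + (50/3)x + 5
S_{-1} f = -4x^5 - (1/3)x^4 - x^2 - (7/3)x
(4S_{-1}) f = -16x^5 - (4/3)x^4 - 4x^2 - (28/3)x
E_{1} f = 4x^5 + (59/3)x^4 + (116/3)x^3 + 37x^2 + 19x + 5
(4S_{-1} + E_{1}) f = -12x^5 + (55/3)x^4 + (116/3)x^3 + 33x^2 + (29/3)x + 5
(D^2 + Δ + (4S_{-1} + E_{1})) f = -12x^5 + (115/3)x^4 + (472/3)x^3 + 67x^2 + (79/3)x + 8

g(x) = -12x^5 + (115/3)x^4 + (472/3)x^3 + 67x^2 + (79/3)x + 8


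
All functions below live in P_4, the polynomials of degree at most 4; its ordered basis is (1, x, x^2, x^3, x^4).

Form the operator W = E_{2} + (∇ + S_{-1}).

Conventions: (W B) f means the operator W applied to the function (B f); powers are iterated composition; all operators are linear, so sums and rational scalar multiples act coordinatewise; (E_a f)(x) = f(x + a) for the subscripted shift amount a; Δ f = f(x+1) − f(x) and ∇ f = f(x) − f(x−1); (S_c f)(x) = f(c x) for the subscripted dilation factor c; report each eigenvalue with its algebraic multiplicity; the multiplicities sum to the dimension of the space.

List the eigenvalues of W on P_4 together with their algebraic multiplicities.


λ = 0 (multiplicity 2), λ = 2 (multiplicity 3)

image of 1: 2
image of x: 3
image of x^2: 2x^2 + 6x + 3
image of x^3: 9x^2 + 9x + 9
image of x^4: 2x^4 + 12x^3 + 18x^2 + 36x + 15
the matrix is upper triangular; its diagonal is (2, 0, 2, 0, 2)
for a triangular matrix the eigenvalues are the diagonal entries, with algebraic multiplicity their repetition count


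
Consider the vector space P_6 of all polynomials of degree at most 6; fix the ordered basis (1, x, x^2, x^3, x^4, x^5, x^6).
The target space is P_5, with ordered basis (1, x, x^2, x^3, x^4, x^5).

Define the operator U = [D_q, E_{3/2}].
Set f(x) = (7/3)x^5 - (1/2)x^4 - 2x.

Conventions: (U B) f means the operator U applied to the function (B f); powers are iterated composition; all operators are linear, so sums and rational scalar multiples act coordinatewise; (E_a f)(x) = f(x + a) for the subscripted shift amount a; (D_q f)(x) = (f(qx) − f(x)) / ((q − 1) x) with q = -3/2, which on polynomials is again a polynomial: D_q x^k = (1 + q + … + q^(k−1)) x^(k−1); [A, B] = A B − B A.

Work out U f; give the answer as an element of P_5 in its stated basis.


the image equals g(x) = -(1225/16)x^3 - (405/16)x^2 - (9585/64)x + 2295/256

E_{3/2} f = (7/3)x^5 + 17x^4 + (99/2)x^3 + 72x^2 + (805/16)x + 195/16
D_q E_{3/2} f = (385/48)x^4 - (221/8)x^3 + (693/8)x^2 - 36x + 805/16
D_q f = (385/48)x^4 + (13/16)x^3 - 2
E_{3/2} D_q f = (385/48)x^4 + (783/16)x^3 + (1791/16)x^2 + (7281/64)x + 10585/256
[D_q, E_{3/2}] f = -(1225/16)x^3 - (405/16)x^2 - (9585/64)x + 2295/256


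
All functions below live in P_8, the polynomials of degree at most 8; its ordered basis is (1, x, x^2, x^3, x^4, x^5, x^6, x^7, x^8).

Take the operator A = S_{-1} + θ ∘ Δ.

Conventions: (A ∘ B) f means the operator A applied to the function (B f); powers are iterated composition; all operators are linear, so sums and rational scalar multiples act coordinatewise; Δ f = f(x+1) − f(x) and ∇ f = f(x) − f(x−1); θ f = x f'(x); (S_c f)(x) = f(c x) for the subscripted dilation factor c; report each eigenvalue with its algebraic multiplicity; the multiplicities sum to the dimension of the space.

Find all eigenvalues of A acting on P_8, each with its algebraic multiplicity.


λ = -1 (multiplicity 4), λ = 1 (multiplicity 5)

image of 1: 1
image of x: -x
image of x^2: x^2 + 2x
image of x^3: -x^3 + 6x^2 + 3x
image of x^4: x^4 + 12x^3 + 12x^2 + 4x
image of x^5: -x^5 + 20x^4 + 30x^3 + 20x^2 + 5x
image of x^6: x^6 + 30x^5 + 60x^4 + 60x^3 + 30x^2 + 6x
image of x^7: -x^7 + 42x^6 + 105x^5 + 140x^4 + 105x^3 + 42x^2 + 7x
image of x^8: x^8 + 56x^7 + 168x^6 + 280x^5 + 280x^4 + 168x^3 + 56x^2 + 8x
the matrix is upper triangular; its diagonal is (1, -1, 1, -1, 1, -1, 1, -1, 1)
for a triangular matrix the eigenvalues are the diagonal entries, with algebraic multiplicity their repetition count


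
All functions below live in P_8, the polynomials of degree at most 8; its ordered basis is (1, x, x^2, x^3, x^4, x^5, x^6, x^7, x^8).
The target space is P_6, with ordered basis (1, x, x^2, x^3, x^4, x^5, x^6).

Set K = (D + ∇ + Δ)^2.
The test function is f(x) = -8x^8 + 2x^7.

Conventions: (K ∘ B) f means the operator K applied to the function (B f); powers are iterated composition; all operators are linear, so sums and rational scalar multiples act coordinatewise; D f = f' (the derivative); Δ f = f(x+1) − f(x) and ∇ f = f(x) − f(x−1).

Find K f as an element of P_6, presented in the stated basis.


g(x) = -4032x^6 + 756x^5 - 26880x^4 + 3360x^3 - 34048x^2 + 2128x - 4352

D f = -64x^7 + 14x^6
∇ f = -64x^7 + 238x^6 - 490x^5 + 630x^4 - 518x^3 + 266x^2 - 78x + 10
Δ f = -64x^7 - 210x^6 - 406x^5 - 490x^4 - 378x^3 - 182x^2 - 50x - 6
(D + ∇ + Δ) f = -192x^7 + 42x^6 - 896x^5 + 140x^4 - 896x^3 + 84x^2 - 128x + 4
D (D + ∇ + Δ) f = -1344x^6 + 252x^5 - 4480x^4 + 560x^3 - 2688x^2 + 168x - 128
∇ (D + ∇ + Δ) f = -1344x^6 + 4284x^5 - 11830x^4 + 17080x^3 - 17150x^2 + 9492x - 2378
Δ (D + ∇ + Δ) f = -1344x^6 - 3780x^5 - 10570x^4 - 14280x^3 - 14210x^2 - 7532x - 1846
(D + ∇ + Δ) (D + ∇ + Δ) f = -4032x^6 + 756x^5 - 26880x^4 + 3360x^3 - 34048x^2 + 2128x - 4352


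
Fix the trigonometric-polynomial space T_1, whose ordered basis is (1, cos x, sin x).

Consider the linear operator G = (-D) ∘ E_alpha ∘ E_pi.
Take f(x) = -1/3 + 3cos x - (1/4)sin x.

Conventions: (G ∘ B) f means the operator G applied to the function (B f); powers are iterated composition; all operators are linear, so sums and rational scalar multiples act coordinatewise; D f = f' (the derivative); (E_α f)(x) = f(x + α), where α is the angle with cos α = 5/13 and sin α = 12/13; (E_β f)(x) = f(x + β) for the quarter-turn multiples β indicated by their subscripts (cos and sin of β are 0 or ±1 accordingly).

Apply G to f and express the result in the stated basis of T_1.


the image equals g(x) = -(149/52)cos x - (12/13)sin x

E_pi f = -1/3 - 3cos x + (1/4)sin x
E_alpha E_pi f = -1/3 - (12/13)cos x + (149/52)sin x
D (E_alpha ∘ E_pi) f = (149/52)cos x + (12/13)sin x
(-D) (E_alpha ∘ E_pi) f = -(149/52)cos x - (12/13)sin x


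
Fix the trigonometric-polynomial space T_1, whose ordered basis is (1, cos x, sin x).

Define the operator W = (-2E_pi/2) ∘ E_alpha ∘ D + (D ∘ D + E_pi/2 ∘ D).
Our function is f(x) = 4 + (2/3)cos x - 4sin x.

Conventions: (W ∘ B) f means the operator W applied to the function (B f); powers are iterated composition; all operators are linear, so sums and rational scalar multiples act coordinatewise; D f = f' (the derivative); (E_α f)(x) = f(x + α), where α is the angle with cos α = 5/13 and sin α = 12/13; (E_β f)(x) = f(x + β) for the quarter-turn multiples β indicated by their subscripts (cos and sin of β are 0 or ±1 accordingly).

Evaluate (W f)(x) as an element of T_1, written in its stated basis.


D f = -4cos x - (2/3)sin x
E_alpha D f = -(28/13)cos x + (134/39)sin x
E_pi/2 (E_alpha ∘ D) f = (134/39)cos x + (28/13)sin x
(-2E_pi/2) (E_alpha ∘ D) f = -(268/39)cos x - (56/13)sin x
D f = -4cos x - (2/3)sin x
D D f = -(2/3)cos x + 4sin x
D f = -4cos x - (2/3)sin x
E_pi/2 D f = -(2/3)cos x + 4sin x
(D ∘ D + E_pi/2 ∘ D) f = -(4/3)cos x + 8sin x
((-2E_pi/2) ∘ E_alpha ∘ D + (D ∘ D + E_pi/2 ∘ D)) f = -(320/39)cos x + (48/13)sin x

g(x) = -(320/39)cos x + (48/13)sin x


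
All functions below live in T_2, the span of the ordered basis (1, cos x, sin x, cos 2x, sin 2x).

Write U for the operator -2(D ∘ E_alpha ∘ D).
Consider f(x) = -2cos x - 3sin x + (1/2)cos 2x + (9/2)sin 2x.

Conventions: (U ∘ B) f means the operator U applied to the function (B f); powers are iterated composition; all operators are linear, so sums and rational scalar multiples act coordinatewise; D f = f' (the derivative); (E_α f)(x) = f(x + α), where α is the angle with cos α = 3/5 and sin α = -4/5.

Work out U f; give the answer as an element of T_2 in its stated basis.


D f = -3cos x + 2sin x + 9cos 2x - sin 2x
E_alpha D f = -(17/5)cos x - (6/5)sin x - (39/25)cos 2x + (223/25)sin 2x
D E_alpha D f = -(6/5)cos x + (17/5)sin x + (446/25)cos 2x + (78/25)sin 2x
(-2(D ∘ E_alpha ∘ D)) f = (12/5)cos x - (34/5)sin x - (892/25)cos 2x - (156/25)sin 2x

the result is g(x) = (12/5)cos x - (34/5)sin x - (892/25)cos 2x - (156/25)sin 2x


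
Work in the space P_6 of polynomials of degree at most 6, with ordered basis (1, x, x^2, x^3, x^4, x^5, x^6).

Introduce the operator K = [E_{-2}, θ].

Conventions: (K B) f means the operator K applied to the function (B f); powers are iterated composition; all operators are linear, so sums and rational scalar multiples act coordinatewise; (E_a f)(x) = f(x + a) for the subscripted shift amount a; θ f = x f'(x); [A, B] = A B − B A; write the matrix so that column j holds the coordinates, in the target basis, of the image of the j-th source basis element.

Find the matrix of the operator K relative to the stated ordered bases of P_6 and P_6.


the matrix is [[0, -2, 8, -24, 64, -160, 384]; [0, 0, -4, 24, -96, 320, -960]; [0, 0, 0, -6, 48, -240, 960]; [0, 0, 0, 0, -8, 80, -480]; [0, 0, 0, 0, 0, -10, 120]; [0, 0, 0, 0, 0, 0, -12]; [0, 0, 0, 0, 0, 0, 0]] (rows listed top to bottom)

image of 1: 0
image of x: -2
image of x^2: -4x + 8
image of x^3: -6x^2 + 24x - 24
image of x^4: -8x^3 + 48x^2 - 96x + 64
image of x^5: -10x^4 + 80x^3 - 240x^2 + 320x - 160
image of x^6: -12x^5 + 120x^4 - 480x^3 + 960x^2 - 960x + 384
each image's coordinates form column j of the matrix


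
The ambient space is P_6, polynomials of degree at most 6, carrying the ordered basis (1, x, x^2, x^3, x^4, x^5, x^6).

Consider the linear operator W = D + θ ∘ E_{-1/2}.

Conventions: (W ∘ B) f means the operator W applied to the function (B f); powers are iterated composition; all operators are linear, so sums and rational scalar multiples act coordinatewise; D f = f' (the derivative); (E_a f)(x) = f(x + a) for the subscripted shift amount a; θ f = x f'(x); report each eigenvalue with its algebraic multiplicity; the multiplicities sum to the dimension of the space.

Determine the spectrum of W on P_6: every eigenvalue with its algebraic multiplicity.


λ = 0 (multiplicity 1), λ = 1 (multiplicity 1), λ = 2 (multiplicity 1), λ = 3 (multiplicity 1), λ = 4 (multiplicity 1), λ = 5 (multiplicity 1), λ = 6 (multiplicity 1)

image of 1: 0
image of x: x + 1
image of x^2: 2x^2 + x
image of x^3: 3x^3 + (3/4)x
image of x^4: 4x^4 - 2x^3 + 3x^2 - (1/2)x
image of x^5: 5x^5 - 5x^4 + (15/2)x^3 - (5/2)x^2 + (5/16)x
image of x^6: 6x^6 - 9x^5 + 15x^4 - (15/2)x^3 + (15/8)x^2 - (3/16)x
the matrix is upper triangular; its diagonal is (0, 1, 2, 3, 4, 5, 6)
for a triangular matrix the eigenvalues are the diagonal entries, with algebraic multiplicity their repetition count


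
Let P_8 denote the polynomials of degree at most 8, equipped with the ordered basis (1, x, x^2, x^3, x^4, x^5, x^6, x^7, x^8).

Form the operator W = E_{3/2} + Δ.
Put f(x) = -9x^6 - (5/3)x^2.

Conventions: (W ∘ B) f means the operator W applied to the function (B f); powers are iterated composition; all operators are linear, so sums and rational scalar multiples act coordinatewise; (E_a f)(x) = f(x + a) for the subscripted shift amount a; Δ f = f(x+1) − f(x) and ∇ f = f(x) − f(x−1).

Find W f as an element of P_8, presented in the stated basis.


the image equals g(x) = -9x^6 - 135x^5 - (1755/4)x^4 - (1575/2)x^3 - (39365/48)x^2 - (22675/48)x - 22451/192

E_{3/2} f = -9x^6 - 81x^5 - (1215/4)x^4 - (1215/2)x^3 - (32885/48)x^2 - (6641/16)x - 6801/64
Δ f = -54x^5 - 135x^4 - 180x^3 - 135x^2 - (172/3)x - 32/3
(E_{3/2} + Δ) f = -9x^6 - 135x^5 - (1755/4)x^4 - (1575/2)x^3 - (39365/48)x^2 - (22675/48)x - 22451/192


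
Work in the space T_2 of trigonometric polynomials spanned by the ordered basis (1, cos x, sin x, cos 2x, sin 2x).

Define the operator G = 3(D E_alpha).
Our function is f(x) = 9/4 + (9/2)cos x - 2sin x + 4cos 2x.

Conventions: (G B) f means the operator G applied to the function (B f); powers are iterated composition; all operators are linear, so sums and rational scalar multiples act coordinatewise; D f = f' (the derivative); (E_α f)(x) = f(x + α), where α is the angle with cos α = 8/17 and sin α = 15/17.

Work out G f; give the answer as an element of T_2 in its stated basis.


E_alpha f = 9/4 + (6/17)cos x - (167/34)sin x - (644/289)cos 2x - (960/289)sin 2x
D E_alpha f = -(167/34)cos x - (6/17)sin x - (1920/289)cos 2x + (1288/289)sin 2x
(3(D E_alpha)) f = -(501/34)cos x - (18/17)sin x - (5760/289)cos 2x + (3864/289)sin 2x

g(x) = -(501/34)cos x - (18/17)sin x - (5760/289)cos 2x + (3864/289)sin 2x


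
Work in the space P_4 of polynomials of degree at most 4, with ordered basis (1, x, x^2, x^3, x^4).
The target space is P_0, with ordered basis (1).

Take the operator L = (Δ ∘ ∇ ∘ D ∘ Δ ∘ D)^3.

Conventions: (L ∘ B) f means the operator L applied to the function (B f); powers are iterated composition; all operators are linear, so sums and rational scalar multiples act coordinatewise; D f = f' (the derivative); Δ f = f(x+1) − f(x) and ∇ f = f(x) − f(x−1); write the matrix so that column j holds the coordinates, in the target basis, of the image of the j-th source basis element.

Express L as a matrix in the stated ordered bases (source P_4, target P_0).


image of 1: 0
image of x: 0
image of x^2: 0
image of x^3: 0
image of x^4: 0
each image's coordinates form column j of the matrix

the matrix is [[0, 0, 0, 0, 0]] (rows listed top to bottom)


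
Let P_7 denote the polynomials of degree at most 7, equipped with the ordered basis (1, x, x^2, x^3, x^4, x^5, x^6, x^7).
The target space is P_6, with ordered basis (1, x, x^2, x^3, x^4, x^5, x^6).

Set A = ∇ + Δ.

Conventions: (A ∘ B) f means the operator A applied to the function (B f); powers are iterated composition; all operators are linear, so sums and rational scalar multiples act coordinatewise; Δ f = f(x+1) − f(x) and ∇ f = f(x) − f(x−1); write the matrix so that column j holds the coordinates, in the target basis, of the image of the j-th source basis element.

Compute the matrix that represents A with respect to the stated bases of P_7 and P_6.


the matrix is [[0, 2, 0, 2, 0, 2, 0, 2]; [0, 0, 4, 0, 8, 0, 12, 0]; [0, 0, 0, 6, 0, 20, 0, 42]; [0, 0, 0, 0, 8, 0, 40, 0]; [0, 0, 0, 0, 0, 10, 0, 70]; [0, 0, 0, 0, 0, 0, 12, 0]; [0, 0, 0, 0, 0, 0, 0, 14]] (rows listed top to bottom)

image of 1: 0
image of x: 2
image of x^2: 4x
image of x^3: 6x^2 + 2
image of x^4: 8x^3 + 8x
image of x^5: 10x^4 + 20x^2 + 2
image of x^6: 12x^5 + 40x^3 + 12x
image of x^7: 14x^6 + 70x^4 + 42x^2 + 2
each image's coordinates form column j of the matrix


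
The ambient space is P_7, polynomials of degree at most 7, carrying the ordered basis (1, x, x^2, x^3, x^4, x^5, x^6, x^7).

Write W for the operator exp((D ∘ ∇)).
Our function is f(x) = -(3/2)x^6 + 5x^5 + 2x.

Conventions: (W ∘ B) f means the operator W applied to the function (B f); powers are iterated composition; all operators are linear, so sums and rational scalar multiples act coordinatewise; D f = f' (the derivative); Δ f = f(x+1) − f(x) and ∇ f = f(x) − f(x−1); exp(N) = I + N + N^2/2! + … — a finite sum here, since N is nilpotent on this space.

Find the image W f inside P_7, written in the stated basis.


g(x) = -(3/2)x^6 + 5x^5 - 45x^4 + 190x^3 - 510x^2 + 987x - 829

order-1 term: -45x^4 + 190x^3 - 240x^2 + 145x - 34
order-2 term: -270x^2 + 840x - 615
order-3 term: -180
the series for exp((D ∘ ∇)) f terminates at order 3
exp((D ∘ ∇)) f = -(3/2)x^6 + 5x^5 - 45x^4 + 190x^3 - 510x^2 + 987x - 829


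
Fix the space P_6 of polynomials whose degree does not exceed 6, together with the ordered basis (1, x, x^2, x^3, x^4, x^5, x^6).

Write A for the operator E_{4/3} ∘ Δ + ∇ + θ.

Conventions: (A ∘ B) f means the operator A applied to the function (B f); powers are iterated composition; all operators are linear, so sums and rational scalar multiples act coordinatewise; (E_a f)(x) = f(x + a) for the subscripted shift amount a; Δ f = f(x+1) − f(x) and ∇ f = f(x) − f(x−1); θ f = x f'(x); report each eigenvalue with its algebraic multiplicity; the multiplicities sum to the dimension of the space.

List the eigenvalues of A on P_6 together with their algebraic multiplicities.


image of 1: 0
image of x: x + 2
image of x^2: 2x^2 + 4x + 8/3
image of x^3: 3x^3 + 6x^2 + 8x + 34/3
image of x^4: 4x^4 + 8x^3 + 16x^2 + (136/3)x + 688/27
image of x^5: 5x^5 + 10x^4 + (80/3)x^3 + (340/3)x^2 + (3440/27)x + 5342/81
image of x^6: 6x^6 + 12x^5 + 40x^4 + (680/3)x^3 + (3440/9)x^2 + (10684/27)x + 12536/81
the matrix is upper triangular; its diagonal is (0, 1, 2, 3, 4, 5, 6)
for a triangular matrix the eigenvalues are the diagonal entries, with algebraic multiplicity their repetition count

λ = 0 (multiplicity 1), λ = 1 (multiplicity 1), λ = 2 (multiplicity 1), λ = 3 (multiplicity 1), λ = 4 (multiplicity 1), λ = 5 (multiplicity 1), λ = 6 (multiplicity 1)


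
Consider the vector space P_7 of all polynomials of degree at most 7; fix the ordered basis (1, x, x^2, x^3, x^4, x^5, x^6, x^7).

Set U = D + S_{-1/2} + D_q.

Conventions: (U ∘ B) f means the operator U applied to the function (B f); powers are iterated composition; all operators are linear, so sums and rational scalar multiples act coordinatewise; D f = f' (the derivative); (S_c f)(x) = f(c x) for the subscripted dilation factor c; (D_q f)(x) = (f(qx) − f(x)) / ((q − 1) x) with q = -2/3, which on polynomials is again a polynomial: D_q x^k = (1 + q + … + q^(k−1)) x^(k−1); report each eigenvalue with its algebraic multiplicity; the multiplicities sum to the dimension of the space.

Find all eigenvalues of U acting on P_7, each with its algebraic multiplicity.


image of 1: 1
image of x: -(1/2)x + 2
image of x^2: (1/4)x^2 + (7/3)x
image of x^3: -(1/8)x^3 + (34/9)x^2
image of x^4: (1/16)x^4 + (121/27)x^3
image of x^5: -(1/32)x^5 + (460/81)x^4
image of x^6: (1/64)x^6 + (1591/243)x^5
image of x^7: -(1/128)x^7 + (5566/729)x^6
the matrix is upper triangular; its diagonal is (1, -1/2, 1/4, -1/8, 1/16, -1/32, 1/64, -1/128)
for a triangular matrix the eigenvalues are the diagonal entries, with algebraic multiplicity their repetition count

λ = -1/2 (multiplicity 1), λ = -1/8 (multiplicity 1), λ = -1/32 (multiplicity 1), λ = -1/128 (multiplicity 1), λ = 1/64 (multiplicity 1), λ = 1/16 (multiplicity 1), λ = 1/4 (multiplicity 1), λ = 1 (multiplicity 1)


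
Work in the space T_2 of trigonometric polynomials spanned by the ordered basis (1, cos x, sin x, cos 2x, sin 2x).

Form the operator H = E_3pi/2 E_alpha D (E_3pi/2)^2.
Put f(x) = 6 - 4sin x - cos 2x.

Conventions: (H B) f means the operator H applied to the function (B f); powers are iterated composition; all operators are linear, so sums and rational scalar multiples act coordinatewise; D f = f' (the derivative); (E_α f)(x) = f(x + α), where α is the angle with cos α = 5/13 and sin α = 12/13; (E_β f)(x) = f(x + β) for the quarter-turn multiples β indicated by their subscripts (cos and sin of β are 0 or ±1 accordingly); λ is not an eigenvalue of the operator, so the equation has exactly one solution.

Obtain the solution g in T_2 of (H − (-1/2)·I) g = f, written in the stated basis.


g(x) = 12 - (64/15)cos x - (8/15)sin x - (1298/3833)cos 2x - (952/3833)sin 2x

write g with unknown coordinates in the stated basis and equate coefficients in (H − (-1/2)·I) g = f
solving from the highest basis element down gives g = 12 - (64/15)cos x - (8/15)sin x - (1298/3833)cos 2x - (952/3833)sin 2x
check: H g = (32/15)cos x - (56/15)sin x - (3184/3833)cos 2x + (476/3833)sin 2x
so H g − (-1/2)·g = 6 - 4sin x - cos 2x = f ✓


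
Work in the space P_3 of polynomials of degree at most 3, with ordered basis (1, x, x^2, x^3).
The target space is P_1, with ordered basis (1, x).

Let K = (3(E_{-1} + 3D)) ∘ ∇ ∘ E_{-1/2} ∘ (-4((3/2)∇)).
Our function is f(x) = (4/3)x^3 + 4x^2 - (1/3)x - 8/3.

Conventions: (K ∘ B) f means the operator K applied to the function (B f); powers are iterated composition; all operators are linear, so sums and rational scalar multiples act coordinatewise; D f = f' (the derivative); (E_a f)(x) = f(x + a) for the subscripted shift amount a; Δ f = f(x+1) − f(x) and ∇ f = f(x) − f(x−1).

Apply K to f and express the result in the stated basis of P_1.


∇ f = 4x^2 + 4x - 3
((3/2)∇) f = 6x^2 + 6x - 9/2
(-4((3/2)∇)) f = -24x^2 - 24x + 18
E_{-1/2} (-4((3/2)∇)) f = -24x^2 + 24
∇ (E_{-1/2} ∘ (-4((3/2)∇))) f = -48x + 24
E_{-1} ∇ (E_{-1/2} ∘ (-4((3/2)∇))) f = -48x + 72
D ∇ (E_{-1/2} ∘ (-4((3/2)∇))) f = -48
(3D) ∇ (E_{-1/2} ∘ (-4((3/2)∇))) f = -144
(E_{-1} + 3D) ∇ (E_{-1/2} ∘ (-4((3/2)∇))) f = -48x - 72
(3(E_{-1} + 3D)) ∇ (E_{-1/2} ∘ (-4((3/2)∇))) f = -144x - 216

the result is g(x) = -144x - 216


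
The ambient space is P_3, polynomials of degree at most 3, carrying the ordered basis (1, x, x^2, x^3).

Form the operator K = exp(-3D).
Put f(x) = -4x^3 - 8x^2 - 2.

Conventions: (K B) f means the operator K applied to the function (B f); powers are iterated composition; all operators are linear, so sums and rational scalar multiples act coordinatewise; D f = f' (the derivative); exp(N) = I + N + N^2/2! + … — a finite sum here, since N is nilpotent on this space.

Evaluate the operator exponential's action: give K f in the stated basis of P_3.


g(x) = -4x^3 + 28x^2 - 60x + 34

order-1 term: 36x^2 + 48x
order-2 term: -108x - 72
order-3 term: 108
the series for exp(-3D) f terminates at order 3
exp(-3D) f = -4x^3 + 28x^2 - 60x + 34


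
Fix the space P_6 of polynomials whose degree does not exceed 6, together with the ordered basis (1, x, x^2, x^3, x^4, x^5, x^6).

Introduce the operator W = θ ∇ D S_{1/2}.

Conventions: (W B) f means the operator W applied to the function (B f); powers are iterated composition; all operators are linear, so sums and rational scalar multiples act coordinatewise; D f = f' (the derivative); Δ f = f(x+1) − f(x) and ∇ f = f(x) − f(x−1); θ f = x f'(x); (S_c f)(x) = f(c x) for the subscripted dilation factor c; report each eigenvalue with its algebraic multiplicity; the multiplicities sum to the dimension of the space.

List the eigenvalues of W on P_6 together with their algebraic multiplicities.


λ = 0 (multiplicity 7)

image of 1: 0
image of x: 0
image of x^2: 0
image of x^3: (3/4)x
image of x^4: (3/2)x^2 - (3/4)x
image of x^5: (15/8)x^3 - (15/8)x^2 + (5/8)x
image of x^6: (15/8)x^4 - (45/16)x^3 + (15/8)x^2 - (15/32)x
the matrix is upper triangular; its diagonal is (0, 0, 0, 0, 0, 0, 0)
for a triangular matrix the eigenvalues are the diagonal entries, with algebraic multiplicity their repetition count


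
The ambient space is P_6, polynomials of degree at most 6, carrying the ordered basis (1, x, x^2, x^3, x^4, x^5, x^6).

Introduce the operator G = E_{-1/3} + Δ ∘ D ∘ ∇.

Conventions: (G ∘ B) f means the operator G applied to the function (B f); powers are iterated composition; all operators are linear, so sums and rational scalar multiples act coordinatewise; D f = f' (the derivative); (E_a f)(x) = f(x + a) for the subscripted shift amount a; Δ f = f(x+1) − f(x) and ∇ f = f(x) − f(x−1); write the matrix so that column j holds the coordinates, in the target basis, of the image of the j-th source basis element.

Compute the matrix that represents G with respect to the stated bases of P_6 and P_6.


image of 1: 1
image of x: x - 1/3
image of x^2: x^2 - (2/3)x + 1/9
image of x^3: x^3 - x^2 + (1/3)x + 161/27
image of x^4: x^4 - (4/3)x^3 + (2/3)x^2 + (644/27)x + 1/81
image of x^5: x^5 - (5/3)x^4 + (10/9)x^3 + (1610/27)x^2 + (5/81)x + 2429/243
image of x^6: x^6 - 2x^5 + (5/3)x^4 + (3220/27)x^3 + (5/27)x^2 + (4858/81)x + 1/729
each image's coordinates form column j of the matrix

the matrix is [[1, -1/3, 1/9, 161/27, 1/81, 2429/243, 1/729]; [0, 1, -2/3, 1/3, 644/27, 5/81, 4858/81]; [0, 0, 1, -1, 2/3, 1610/27, 5/27]; [0, 0, 0, 1, -4/3, 10/9, 3220/27]; [0, 0, 0, 0, 1, -5/3, 5/3]; [0, 0, 0, 0, 0, 1, -2]; [0, 0, 0, 0, 0, 0, 1]] (rows listed top to bottom)


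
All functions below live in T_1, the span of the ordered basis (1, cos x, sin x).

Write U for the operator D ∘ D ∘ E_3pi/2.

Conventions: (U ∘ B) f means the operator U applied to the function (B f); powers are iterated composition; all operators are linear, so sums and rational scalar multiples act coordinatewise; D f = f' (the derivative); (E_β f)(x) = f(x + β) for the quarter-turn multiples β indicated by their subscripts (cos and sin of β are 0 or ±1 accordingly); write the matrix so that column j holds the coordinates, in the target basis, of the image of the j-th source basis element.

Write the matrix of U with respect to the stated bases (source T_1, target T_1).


image of 1: 0
image of cos x: -sin x
image of sin x: cos x
each image's coordinates form column j of the matrix

the matrix is [[0, 0, 0]; [0, 0, 1]; [0, -1, 0]] (rows listed top to bottom)


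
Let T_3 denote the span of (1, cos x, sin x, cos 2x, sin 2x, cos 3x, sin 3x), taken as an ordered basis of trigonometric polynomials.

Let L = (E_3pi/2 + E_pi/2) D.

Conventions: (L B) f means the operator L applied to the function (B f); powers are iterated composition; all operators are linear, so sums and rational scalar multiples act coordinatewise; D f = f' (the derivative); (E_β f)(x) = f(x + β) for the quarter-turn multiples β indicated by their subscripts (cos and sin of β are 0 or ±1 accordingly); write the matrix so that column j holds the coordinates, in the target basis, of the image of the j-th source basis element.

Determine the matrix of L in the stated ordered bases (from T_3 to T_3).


the matrix is [[0, 0, 0, 0, 0, 0, 0]; [0, 0, 0, 0, 0, 0, 0]; [0, 0, 0, 0, 0, 0, 0]; [0, 0, 0, 0, -4, 0, 0]; [0, 0, 0, 4, 0, 0, 0]; [0, 0, 0, 0, 0, 0, 0]; [0, 0, 0, 0, 0, 0, 0]] (rows listed top to bottom)

image of 1: 0
image of cos x: 0
image of sin x: 0
image of cos 2x: 4sin 2x
image of sin 2x: -4cos 2x
image of cos 3x: 0
image of sin 3x: 0
each image's coordinates form column j of the matrix
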